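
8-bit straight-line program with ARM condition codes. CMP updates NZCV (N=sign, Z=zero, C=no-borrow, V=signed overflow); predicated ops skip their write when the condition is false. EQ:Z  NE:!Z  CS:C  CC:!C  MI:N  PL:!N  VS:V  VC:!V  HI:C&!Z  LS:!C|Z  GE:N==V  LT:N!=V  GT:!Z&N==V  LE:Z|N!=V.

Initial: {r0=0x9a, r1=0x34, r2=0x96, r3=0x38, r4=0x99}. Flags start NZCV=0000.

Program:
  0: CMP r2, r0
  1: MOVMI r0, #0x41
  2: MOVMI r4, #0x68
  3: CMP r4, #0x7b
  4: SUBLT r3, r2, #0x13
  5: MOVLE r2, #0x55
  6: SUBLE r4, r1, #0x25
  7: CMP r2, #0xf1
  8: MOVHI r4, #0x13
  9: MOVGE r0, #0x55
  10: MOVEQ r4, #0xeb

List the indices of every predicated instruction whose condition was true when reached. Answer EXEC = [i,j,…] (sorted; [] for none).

EXEC = [1,2,4,5,6,9]

[0] flags=1000 → (cmp)
[1] flags=1000 MI?T → r0=0x41
[2] flags=1000 MI?T → r4=0x68
[3] flags=1000 → (cmp)
[4] flags=1000 LT?T → r3=0x83
[5] flags=1000 LE?T → r2=0x55
[6] flags=1000 LE?T → r4=0x0f
[7] flags=0000 → (cmp)
[8] flags=0000 HI?F → skip
[9] flags=0000 GE?T → r0=0x55
[10] flags=0000 EQ?F → skip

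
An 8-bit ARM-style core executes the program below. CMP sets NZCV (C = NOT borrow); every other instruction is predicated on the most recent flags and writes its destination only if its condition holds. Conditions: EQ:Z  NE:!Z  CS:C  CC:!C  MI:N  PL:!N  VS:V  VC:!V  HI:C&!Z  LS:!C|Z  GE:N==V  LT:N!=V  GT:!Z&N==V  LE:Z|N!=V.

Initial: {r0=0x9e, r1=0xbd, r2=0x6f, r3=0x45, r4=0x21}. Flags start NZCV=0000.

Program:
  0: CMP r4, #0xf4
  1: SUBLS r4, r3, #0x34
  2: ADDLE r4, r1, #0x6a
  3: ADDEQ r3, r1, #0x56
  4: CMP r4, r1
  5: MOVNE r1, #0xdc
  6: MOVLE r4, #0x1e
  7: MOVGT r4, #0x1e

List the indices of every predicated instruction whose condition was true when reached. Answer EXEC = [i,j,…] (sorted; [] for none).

EXEC = [1,5,7]

0: ✓ CMP  NZCV=0000
1: ✓ SUBLS  r4←0x11
2: · ADDLE
3: · ADDEQ
4: ✓ CMP  NZCV=0000
5: ✓ MOVNE  r1←0xdc
6: · MOVLE
7: ✓ MOVGT  r4←0x1e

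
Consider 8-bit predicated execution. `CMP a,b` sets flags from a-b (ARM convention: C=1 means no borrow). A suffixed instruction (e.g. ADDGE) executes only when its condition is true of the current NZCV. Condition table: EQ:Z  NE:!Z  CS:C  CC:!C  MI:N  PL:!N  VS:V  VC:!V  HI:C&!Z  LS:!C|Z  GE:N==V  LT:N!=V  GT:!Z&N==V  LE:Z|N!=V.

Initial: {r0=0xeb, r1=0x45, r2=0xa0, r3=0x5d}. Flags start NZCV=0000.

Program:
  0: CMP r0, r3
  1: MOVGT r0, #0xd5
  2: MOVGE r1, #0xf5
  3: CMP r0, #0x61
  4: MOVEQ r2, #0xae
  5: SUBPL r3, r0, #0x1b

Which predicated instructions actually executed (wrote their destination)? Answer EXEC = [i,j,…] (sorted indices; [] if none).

EXEC = []

0: ✓ CMP  NZCV=1010
1: · MOVGT
2: · MOVGE
3: ✓ CMP  NZCV=1010
4: · MOVEQ
5: · SUBPL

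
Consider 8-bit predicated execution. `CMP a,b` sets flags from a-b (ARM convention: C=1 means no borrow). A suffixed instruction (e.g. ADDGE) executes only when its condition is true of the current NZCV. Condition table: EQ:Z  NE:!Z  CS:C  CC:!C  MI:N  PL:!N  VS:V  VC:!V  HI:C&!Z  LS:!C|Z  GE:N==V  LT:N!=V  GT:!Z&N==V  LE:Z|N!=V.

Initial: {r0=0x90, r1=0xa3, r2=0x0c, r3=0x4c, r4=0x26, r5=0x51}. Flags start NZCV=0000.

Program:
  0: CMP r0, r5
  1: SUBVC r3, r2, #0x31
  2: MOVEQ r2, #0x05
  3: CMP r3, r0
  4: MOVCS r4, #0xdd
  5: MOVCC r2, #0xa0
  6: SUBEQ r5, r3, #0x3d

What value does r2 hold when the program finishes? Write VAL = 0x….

VAL = 0xa0

[0] flags=0011 → (cmp)
[1] flags=0011 VC?F → skip
[2] flags=0011 EQ?F → skip
[3] flags=1001 → (cmp)
[4] flags=1001 CS?F → skip
[5] flags=1001 CC?T → r2=0xa0
[6] flags=1001 EQ?F → skip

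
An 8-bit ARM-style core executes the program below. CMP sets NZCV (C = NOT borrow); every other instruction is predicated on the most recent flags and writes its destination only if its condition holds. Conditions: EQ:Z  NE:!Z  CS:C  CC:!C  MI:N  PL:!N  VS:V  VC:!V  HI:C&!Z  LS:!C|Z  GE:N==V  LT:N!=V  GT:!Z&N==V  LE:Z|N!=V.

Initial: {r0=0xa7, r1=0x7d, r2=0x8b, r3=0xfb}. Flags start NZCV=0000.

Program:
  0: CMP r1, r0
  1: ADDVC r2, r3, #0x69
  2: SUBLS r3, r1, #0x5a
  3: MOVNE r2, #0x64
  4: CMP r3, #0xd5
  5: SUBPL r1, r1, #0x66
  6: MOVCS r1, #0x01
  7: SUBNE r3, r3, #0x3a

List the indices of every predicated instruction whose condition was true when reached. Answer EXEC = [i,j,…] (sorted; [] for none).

[0] flags=1001 → (cmp)
[1] flags=1001 VC?F → skip
[2] flags=1001 LS?T → r3=0x23
[3] flags=1001 NE?T → r2=0x64
[4] flags=0000 → (cmp)
[5] flags=0000 PL?T → r1=0x17
[6] flags=0000 CS?F → skip
[7] flags=0000 NE?T → r3=0xe9

EXEC = [2,3,5,7]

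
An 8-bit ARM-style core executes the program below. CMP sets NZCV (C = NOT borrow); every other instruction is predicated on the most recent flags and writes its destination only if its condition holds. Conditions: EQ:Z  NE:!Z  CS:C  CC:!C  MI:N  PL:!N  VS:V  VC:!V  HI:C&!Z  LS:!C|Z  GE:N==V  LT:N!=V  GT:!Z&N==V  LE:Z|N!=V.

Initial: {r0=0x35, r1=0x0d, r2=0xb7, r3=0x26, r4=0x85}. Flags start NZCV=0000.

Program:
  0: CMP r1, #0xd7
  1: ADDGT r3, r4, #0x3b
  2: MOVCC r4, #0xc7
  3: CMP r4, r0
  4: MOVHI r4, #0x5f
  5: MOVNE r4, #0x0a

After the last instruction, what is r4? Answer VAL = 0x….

[0] flags=0000 → (cmp)
[1] flags=0000 GT?T → r3=0xc0
[2] flags=0000 CC?T → r4=0xc7
[3] flags=1010 → (cmp)
[4] flags=1010 HI?T → r4=0x5f
[5] flags=1010 NE?T → r4=0x0a

VAL = 0x0a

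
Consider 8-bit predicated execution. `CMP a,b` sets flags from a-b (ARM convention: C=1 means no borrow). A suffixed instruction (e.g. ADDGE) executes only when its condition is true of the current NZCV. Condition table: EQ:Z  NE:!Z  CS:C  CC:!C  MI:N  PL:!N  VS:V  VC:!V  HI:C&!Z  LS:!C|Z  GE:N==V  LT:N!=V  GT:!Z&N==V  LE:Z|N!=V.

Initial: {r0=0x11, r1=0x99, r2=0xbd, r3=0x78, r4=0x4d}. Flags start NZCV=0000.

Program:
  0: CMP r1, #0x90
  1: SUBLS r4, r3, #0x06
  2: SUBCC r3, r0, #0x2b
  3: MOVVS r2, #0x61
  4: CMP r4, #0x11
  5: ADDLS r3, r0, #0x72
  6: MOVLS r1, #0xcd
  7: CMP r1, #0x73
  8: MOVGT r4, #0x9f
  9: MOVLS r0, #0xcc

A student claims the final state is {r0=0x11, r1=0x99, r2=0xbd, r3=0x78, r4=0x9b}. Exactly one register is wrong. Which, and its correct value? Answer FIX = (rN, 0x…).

0: ✓ CMP  NZCV=0010
1: · SUBLS
2: · SUBCC
3: · MOVVS
4: ✓ CMP  NZCV=0010
5: · ADDLS
6: · MOVLS
7: ✓ CMP  NZCV=0011
8: · MOVGT
9: · MOVLS

FIX = (r4, 0x4d)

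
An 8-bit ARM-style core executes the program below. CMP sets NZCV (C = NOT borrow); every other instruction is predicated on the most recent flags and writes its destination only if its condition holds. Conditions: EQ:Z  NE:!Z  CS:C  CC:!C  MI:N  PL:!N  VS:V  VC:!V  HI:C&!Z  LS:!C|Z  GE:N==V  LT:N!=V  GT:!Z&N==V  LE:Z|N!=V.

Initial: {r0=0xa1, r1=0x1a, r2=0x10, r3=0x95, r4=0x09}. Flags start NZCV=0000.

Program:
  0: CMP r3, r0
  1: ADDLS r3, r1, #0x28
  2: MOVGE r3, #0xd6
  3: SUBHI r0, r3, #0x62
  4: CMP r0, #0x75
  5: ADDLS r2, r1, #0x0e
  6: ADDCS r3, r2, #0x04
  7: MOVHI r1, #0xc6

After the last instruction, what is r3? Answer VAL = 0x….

[0] flags=1000 → (cmp)
[1] flags=1000 LS?T → r3=0x42
[2] flags=1000 GE?F → skip
[3] flags=1000 HI?F → skip
[4] flags=0011 → (cmp)
[5] flags=0011 LS?F → skip
[6] flags=0011 CS?T → r3=0x14
[7] flags=0011 HI?T → r1=0xc6

VAL = 0x14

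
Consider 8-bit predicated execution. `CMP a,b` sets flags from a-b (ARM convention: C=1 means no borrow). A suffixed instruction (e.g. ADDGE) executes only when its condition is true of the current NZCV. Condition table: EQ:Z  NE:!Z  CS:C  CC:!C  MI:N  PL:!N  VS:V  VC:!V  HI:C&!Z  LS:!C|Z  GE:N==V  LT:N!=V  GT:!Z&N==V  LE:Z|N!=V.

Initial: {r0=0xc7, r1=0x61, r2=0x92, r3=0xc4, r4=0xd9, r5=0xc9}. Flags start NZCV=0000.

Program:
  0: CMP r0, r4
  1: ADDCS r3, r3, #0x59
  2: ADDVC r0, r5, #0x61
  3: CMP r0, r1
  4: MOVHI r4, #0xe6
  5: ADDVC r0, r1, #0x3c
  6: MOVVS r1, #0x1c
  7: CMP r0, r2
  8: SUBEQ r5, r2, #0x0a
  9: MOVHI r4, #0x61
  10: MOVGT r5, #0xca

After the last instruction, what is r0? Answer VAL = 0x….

0: ✓ CMP  NZCV=1000
1: · ADDCS
2: ✓ ADDVC  r0←0x2a
3: ✓ CMP  NZCV=1000
4: · MOVHI
5: ✓ ADDVC  r0←0x9d
6: · MOVVS
7: ✓ CMP  NZCV=0010
8: · SUBEQ
9: ✓ MOVHI  r4←0x61
10: ✓ MOVGT  r5←0xca

VAL = 0x9d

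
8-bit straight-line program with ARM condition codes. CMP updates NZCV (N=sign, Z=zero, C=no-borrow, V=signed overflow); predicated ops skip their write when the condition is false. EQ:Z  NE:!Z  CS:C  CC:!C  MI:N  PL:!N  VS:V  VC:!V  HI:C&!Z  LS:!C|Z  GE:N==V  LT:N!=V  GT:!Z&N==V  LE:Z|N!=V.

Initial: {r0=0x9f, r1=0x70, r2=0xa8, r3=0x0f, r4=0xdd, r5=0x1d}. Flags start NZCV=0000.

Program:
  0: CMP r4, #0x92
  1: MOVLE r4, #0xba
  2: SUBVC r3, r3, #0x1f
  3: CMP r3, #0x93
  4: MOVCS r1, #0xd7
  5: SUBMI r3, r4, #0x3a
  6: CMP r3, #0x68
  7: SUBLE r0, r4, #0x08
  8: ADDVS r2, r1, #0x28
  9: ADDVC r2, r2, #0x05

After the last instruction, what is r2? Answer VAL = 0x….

VAL = 0xad

0: ✓ CMP  NZCV=0010
1: · MOVLE
2: ✓ SUBVC  r3←0xf0
3: ✓ CMP  NZCV=0010
4: ✓ MOVCS  r1←0xd7
5: · SUBMI
6: ✓ CMP  NZCV=1010
7: ✓ SUBLE  r0←0xd5
8: · ADDVS
9: ✓ ADDVC  r2←0xad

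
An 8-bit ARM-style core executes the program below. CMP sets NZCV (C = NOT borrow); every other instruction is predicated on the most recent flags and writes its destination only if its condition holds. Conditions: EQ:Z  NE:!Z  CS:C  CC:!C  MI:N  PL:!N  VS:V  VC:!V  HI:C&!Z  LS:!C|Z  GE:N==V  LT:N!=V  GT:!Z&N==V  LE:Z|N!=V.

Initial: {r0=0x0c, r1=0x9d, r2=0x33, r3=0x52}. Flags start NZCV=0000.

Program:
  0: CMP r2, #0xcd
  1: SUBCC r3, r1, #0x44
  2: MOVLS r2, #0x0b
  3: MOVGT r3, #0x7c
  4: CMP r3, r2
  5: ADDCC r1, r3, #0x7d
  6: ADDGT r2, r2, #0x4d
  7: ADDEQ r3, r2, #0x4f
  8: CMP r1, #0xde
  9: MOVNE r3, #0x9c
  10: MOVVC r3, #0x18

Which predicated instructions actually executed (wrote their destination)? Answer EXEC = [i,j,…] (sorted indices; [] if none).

[0] flags=0000 → (cmp)
[1] flags=0000 CC?T → r3=0x59
[2] flags=0000 LS?T → r2=0x0b
[3] flags=0000 GT?T → r3=0x7c
[4] flags=0010 → (cmp)
[5] flags=0010 CC?F → skip
[6] flags=0010 GT?T → r2=0x58
[7] flags=0010 EQ?F → skip
[8] flags=1000 → (cmp)
[9] flags=1000 NE?T → r3=0x9c
[10] flags=1000 VC?T → r3=0x18

EXEC = [1,2,3,6,9,10]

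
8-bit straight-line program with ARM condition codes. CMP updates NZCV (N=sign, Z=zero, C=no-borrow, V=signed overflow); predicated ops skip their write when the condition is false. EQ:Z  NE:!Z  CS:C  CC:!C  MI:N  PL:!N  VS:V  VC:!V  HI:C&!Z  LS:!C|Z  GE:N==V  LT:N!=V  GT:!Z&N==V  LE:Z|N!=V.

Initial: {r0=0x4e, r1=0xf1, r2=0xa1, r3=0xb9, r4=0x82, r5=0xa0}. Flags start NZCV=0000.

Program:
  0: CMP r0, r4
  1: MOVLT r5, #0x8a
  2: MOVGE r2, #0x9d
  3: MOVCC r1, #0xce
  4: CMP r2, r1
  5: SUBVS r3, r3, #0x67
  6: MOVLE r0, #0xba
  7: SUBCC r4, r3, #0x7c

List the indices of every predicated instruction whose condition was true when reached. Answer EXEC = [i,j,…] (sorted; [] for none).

EXEC = [2,3,6,7]

0: ✓ CMP  NZCV=1001
1: · MOVLT
2: ✓ MOVGE  r2←0x9d
3: ✓ MOVCC  r1←0xce
4: ✓ CMP  NZCV=1000
5: · SUBVS
6: ✓ MOVLE  r0←0xba
7: ✓ SUBCC  r4←0x3d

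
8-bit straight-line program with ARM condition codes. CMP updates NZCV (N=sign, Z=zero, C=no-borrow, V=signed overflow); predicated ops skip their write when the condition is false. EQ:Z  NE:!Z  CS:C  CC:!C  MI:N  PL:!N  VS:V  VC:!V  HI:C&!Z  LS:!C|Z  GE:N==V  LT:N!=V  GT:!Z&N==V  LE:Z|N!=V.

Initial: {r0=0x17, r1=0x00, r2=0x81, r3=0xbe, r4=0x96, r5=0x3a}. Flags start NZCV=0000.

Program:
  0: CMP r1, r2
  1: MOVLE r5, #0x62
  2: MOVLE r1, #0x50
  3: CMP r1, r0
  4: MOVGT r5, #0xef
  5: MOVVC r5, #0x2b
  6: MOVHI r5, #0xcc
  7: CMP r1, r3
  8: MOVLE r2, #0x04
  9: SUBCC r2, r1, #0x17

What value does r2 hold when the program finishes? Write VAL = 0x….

[0] flags=0000 → (cmp)
[1] flags=0000 LE?F → skip
[2] flags=0000 LE?F → skip
[3] flags=1000 → (cmp)
[4] flags=1000 GT?F → skip
[5] flags=1000 VC?T → r5=0x2b
[6] flags=1000 HI?F → skip
[7] flags=0000 → (cmp)
[8] flags=0000 LE?F → skip
[9] flags=0000 CC?T → r2=0xe9

VAL = 0xe9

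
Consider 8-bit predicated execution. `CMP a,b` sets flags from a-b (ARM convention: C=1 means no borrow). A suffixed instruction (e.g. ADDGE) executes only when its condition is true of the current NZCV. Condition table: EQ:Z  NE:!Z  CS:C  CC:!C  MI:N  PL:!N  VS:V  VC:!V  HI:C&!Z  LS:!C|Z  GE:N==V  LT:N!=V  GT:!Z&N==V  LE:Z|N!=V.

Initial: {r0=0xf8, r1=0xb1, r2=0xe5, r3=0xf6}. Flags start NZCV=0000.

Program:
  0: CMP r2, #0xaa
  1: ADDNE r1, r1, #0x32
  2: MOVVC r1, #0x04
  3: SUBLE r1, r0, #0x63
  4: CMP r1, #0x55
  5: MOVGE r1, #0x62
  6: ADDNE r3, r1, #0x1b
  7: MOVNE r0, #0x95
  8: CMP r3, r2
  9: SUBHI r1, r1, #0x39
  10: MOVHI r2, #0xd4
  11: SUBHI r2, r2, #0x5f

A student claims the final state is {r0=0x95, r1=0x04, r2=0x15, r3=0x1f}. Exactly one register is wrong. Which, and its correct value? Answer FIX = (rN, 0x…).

FIX = (r2, 0xe5)

0: ✓ CMP  NZCV=0010
1: ✓ ADDNE  r1←0xe3
2: ✓ MOVVC  r1←0x04
3: · SUBLE
4: ✓ CMP  NZCV=1000
5: · MOVGE
6: ✓ ADDNE  r3←0x1f
7: ✓ MOVNE  r0←0x95
8: ✓ CMP  NZCV=0000
9: · SUBHI
10: · MOVHI
11: · SUBHI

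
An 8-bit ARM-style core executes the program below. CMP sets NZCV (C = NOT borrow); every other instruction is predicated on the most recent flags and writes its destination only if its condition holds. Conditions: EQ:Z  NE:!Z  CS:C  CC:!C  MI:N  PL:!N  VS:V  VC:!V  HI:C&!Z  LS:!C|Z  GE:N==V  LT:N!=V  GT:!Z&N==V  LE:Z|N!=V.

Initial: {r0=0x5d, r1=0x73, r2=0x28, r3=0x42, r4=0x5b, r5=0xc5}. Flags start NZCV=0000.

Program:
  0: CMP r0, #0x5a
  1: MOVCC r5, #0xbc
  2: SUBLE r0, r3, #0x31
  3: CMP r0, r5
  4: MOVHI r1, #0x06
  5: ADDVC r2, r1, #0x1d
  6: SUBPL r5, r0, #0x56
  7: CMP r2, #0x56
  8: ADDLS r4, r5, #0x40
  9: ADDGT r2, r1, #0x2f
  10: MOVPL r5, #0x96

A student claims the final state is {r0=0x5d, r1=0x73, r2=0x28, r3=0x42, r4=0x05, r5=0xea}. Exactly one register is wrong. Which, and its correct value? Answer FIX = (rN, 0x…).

[0] flags=0010 → (cmp)
[1] flags=0010 CC?F → skip
[2] flags=0010 LE?F → skip
[3] flags=1001 → (cmp)
[4] flags=1001 HI?F → skip
[5] flags=1001 VC?F → skip
[6] flags=1001 PL?F → skip
[7] flags=1000 → (cmp)
[8] flags=1000 LS?T → r4=0x05
[9] flags=1000 GT?F → skip
[10] flags=1000 PL?F → skip

FIX = (r5, 0xc5)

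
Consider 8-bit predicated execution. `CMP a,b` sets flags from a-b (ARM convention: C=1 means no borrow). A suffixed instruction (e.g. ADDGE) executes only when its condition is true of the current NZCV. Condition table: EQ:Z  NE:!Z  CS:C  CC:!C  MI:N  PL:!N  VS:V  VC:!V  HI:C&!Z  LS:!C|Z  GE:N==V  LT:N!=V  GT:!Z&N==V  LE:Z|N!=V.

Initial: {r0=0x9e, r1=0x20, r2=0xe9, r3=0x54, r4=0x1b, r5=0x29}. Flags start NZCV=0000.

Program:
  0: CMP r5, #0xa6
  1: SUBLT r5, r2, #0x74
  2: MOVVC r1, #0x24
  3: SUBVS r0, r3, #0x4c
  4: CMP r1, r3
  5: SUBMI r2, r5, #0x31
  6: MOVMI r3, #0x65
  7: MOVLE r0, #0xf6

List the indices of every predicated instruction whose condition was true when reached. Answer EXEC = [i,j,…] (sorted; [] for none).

EXEC = [3,5,6,7]

0: ✓ CMP  NZCV=1001
1: · SUBLT
2: · MOVVC
3: ✓ SUBVS  r0←0x08
4: ✓ CMP  NZCV=1000
5: ✓ SUBMI  r2←0xf8
6: ✓ MOVMI  r3←0x65
7: ✓ MOVLE  r0←0xf6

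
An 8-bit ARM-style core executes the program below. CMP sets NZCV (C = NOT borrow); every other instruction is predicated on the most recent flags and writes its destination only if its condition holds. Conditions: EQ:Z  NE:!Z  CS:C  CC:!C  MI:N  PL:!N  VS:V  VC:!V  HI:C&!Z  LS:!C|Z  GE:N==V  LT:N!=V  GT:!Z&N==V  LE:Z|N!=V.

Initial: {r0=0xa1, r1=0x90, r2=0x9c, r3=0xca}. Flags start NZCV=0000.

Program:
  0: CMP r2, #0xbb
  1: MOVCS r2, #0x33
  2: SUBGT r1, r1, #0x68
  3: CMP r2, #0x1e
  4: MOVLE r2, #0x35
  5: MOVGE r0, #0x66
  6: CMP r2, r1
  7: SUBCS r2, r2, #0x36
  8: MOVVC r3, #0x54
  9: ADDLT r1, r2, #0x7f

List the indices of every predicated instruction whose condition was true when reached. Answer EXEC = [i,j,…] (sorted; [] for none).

0: ✓ CMP  NZCV=1000
1: · MOVCS
2: · SUBGT
3: ✓ CMP  NZCV=0011
4: ✓ MOVLE  r2←0x35
5: · MOVGE
6: ✓ CMP  NZCV=1001
7: · SUBCS
8: · MOVVC
9: · ADDLT

EXEC = [4]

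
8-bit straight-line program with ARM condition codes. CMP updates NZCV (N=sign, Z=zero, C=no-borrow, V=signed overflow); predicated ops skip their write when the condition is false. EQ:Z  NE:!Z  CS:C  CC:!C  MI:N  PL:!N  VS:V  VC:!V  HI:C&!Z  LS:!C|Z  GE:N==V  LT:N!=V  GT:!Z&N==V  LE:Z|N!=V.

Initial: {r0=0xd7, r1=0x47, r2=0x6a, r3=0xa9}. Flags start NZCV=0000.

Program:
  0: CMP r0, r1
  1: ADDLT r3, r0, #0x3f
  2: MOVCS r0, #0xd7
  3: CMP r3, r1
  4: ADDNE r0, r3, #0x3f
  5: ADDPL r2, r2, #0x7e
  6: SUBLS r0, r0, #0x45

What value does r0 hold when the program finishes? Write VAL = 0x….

0: ✓ CMP  NZCV=1010
1: ✓ ADDLT  r3←0x16
2: ✓ MOVCS  r0←0xd7
3: ✓ CMP  NZCV=1000
4: ✓ ADDNE  r0←0x55
5: · ADDPL
6: ✓ SUBLS  r0←0x10

VAL = 0x10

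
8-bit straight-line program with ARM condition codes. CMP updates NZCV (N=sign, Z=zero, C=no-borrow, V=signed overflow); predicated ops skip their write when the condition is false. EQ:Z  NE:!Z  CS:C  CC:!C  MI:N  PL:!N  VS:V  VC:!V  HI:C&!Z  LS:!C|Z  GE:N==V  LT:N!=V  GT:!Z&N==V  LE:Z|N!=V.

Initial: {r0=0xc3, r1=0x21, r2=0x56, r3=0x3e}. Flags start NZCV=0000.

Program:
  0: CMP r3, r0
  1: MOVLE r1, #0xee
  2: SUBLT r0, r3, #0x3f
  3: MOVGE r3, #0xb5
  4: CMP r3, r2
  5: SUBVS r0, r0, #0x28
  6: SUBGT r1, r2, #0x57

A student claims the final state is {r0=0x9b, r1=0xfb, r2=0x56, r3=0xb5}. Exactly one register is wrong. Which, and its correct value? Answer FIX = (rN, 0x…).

[0] flags=0000 → (cmp)
[1] flags=0000 LE?F → skip
[2] flags=0000 LT?F → skip
[3] flags=0000 GE?T → r3=0xb5
[4] flags=0011 → (cmp)
[5] flags=0011 VS?T → r0=0x9b
[6] flags=0011 GT?F → skip

FIX = (r1, 0x21)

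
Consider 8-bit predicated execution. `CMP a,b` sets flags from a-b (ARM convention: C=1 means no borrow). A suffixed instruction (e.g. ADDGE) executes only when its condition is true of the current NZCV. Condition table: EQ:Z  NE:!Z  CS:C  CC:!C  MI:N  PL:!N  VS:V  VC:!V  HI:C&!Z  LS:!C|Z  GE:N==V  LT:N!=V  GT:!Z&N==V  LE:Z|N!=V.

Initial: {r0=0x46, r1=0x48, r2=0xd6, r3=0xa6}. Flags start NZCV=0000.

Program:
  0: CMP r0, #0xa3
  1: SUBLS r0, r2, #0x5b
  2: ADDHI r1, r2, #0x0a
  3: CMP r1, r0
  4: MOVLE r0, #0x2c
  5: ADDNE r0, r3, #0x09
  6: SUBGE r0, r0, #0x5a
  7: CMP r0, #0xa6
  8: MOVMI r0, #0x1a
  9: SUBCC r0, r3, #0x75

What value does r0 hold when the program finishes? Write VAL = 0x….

VAL = 0xaf

0: ✓ CMP  NZCV=1001
1: ✓ SUBLS  r0←0x7b
2: · ADDHI
3: ✓ CMP  NZCV=1000
4: ✓ MOVLE  r0←0x2c
5: ✓ ADDNE  r0←0xaf
6: · SUBGE
7: ✓ CMP  NZCV=0010
8: · MOVMI
9: · SUBCC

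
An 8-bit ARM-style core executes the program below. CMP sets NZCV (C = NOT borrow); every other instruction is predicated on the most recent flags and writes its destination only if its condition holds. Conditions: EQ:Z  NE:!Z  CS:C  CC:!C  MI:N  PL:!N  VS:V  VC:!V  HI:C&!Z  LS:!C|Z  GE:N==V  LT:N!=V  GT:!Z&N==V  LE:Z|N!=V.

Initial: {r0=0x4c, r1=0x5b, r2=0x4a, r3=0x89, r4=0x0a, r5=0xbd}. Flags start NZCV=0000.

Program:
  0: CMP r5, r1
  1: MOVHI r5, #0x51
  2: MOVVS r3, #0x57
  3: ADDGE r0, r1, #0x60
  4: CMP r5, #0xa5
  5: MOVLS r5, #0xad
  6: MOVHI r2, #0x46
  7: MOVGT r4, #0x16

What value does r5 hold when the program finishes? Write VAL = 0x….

VAL = 0xad

[0] flags=0011 → (cmp)
[1] flags=0011 HI?T → r5=0x51
[2] flags=0011 VS?T → r3=0x57
[3] flags=0011 GE?F → skip
[4] flags=1001 → (cmp)
[5] flags=1001 LS?T → r5=0xad
[6] flags=1001 HI?F → skip
[7] flags=1001 GT?T → r4=0x16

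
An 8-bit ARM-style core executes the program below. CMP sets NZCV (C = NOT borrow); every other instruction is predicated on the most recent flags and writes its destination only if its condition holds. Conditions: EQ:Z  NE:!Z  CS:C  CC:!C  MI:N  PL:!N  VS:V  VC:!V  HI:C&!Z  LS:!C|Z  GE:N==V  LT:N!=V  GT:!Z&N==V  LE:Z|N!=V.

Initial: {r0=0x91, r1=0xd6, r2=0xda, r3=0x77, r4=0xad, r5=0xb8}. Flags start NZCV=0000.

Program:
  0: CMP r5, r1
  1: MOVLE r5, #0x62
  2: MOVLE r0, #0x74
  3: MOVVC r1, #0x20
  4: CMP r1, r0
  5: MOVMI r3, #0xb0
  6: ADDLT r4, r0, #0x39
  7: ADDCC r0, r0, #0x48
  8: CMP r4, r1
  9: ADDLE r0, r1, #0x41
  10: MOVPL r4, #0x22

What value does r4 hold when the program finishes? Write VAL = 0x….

VAL = 0xad

[0] flags=1000 → (cmp)
[1] flags=1000 LE?T → r5=0x62
[2] flags=1000 LE?T → r0=0x74
[3] flags=1000 VC?T → r1=0x20
[4] flags=1000 → (cmp)
[5] flags=1000 MI?T → r3=0xb0
[6] flags=1000 LT?T → r4=0xad
[7] flags=1000 CC?T → r0=0xbc
[8] flags=1010 → (cmp)
[9] flags=1010 LE?T → r0=0x61
[10] flags=1010 PL?F → skip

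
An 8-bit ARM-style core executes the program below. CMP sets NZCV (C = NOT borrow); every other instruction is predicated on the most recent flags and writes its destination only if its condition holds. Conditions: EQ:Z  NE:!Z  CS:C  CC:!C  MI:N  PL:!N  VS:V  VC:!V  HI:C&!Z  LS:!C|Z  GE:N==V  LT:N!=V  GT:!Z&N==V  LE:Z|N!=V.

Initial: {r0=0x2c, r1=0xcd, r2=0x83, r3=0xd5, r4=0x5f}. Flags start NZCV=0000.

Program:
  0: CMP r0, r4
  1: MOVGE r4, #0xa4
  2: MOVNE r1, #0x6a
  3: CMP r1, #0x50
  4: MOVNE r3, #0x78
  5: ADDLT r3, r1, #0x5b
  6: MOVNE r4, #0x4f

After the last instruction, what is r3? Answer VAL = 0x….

VAL = 0x78

0: ✓ CMP  NZCV=1000
1: · MOVGE
2: ✓ MOVNE  r1←0x6a
3: ✓ CMP  NZCV=0010
4: ✓ MOVNE  r3←0x78
5: · ADDLT
6: ✓ MOVNE  r4←0x4f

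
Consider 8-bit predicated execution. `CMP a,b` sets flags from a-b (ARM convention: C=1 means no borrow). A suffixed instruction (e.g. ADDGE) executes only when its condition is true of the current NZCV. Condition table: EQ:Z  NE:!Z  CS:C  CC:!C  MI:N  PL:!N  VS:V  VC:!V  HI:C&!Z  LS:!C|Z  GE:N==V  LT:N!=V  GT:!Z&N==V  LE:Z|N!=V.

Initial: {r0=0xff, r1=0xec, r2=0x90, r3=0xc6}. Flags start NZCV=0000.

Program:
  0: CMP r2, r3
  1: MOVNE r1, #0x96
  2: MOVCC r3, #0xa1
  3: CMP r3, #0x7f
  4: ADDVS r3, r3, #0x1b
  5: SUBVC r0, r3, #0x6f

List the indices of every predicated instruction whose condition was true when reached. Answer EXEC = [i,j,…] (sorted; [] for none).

0: ✓ CMP  NZCV=1000
1: ✓ MOVNE  r1←0x96
2: ✓ MOVCC  r3←0xa1
3: ✓ CMP  NZCV=0011
4: ✓ ADDVS  r3←0xbc
5: · SUBVC

EXEC = [1,2,4]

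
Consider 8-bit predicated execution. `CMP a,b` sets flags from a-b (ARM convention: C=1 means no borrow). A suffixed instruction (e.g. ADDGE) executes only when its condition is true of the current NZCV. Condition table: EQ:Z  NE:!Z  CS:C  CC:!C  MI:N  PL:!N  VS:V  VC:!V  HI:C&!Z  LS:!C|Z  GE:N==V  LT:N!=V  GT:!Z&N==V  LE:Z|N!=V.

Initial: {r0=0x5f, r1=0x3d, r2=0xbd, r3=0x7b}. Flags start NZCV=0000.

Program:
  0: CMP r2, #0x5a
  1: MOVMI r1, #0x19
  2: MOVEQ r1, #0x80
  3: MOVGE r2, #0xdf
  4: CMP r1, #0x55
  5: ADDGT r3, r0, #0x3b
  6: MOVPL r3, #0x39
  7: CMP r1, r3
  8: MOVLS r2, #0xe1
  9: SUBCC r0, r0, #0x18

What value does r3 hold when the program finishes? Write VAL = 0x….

VAL = 0x7b

[0] flags=0011 → (cmp)
[1] flags=0011 MI?F → skip
[2] flags=0011 EQ?F → skip
[3] flags=0011 GE?F → skip
[4] flags=1000 → (cmp)
[5] flags=1000 GT?F → skip
[6] flags=1000 PL?F → skip
[7] flags=1000 → (cmp)
[8] flags=1000 LS?T → r2=0xe1
[9] flags=1000 CC?T → r0=0x47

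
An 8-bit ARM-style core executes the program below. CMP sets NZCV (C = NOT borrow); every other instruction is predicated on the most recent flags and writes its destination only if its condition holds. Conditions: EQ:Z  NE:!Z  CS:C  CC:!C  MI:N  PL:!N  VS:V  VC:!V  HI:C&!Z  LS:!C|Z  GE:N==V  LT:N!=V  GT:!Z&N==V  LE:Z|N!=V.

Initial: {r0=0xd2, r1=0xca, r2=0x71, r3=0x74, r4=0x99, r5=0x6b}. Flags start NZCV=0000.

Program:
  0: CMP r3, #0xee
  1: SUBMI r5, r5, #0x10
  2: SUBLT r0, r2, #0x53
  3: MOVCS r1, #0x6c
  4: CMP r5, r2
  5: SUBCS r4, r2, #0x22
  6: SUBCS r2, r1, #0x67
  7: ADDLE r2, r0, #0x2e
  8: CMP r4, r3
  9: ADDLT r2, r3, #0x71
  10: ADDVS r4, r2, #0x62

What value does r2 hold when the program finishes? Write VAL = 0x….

[0] flags=1001 → (cmp)
[1] flags=1001 MI?T → r5=0x5b
[2] flags=1001 LT?F → skip
[3] flags=1001 CS?F → skip
[4] flags=1000 → (cmp)
[5] flags=1000 CS?F → skip
[6] flags=1000 CS?F → skip
[7] flags=1000 LE?T → r2=0x00
[8] flags=0011 → (cmp)
[9] flags=0011 LT?T → r2=0xe5
[10] flags=0011 VS?T → r4=0x47

VAL = 0xe5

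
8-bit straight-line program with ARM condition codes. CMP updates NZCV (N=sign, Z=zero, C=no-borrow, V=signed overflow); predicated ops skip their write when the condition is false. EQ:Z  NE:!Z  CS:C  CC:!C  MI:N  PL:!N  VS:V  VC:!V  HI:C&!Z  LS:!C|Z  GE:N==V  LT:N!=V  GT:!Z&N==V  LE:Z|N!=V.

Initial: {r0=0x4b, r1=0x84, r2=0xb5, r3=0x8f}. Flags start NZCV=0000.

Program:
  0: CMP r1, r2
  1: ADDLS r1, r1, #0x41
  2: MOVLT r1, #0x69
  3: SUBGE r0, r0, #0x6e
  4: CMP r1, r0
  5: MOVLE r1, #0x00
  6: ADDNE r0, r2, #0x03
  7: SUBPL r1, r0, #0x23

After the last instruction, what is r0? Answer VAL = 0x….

[0] flags=1000 → (cmp)
[1] flags=1000 LS?T → r1=0xc5
[2] flags=1000 LT?T → r1=0x69
[3] flags=1000 GE?F → skip
[4] flags=0010 → (cmp)
[5] flags=0010 LE?F → skip
[6] flags=0010 NE?T → r0=0xb8
[7] flags=0010 PL?T → r1=0x95

VAL = 0xb8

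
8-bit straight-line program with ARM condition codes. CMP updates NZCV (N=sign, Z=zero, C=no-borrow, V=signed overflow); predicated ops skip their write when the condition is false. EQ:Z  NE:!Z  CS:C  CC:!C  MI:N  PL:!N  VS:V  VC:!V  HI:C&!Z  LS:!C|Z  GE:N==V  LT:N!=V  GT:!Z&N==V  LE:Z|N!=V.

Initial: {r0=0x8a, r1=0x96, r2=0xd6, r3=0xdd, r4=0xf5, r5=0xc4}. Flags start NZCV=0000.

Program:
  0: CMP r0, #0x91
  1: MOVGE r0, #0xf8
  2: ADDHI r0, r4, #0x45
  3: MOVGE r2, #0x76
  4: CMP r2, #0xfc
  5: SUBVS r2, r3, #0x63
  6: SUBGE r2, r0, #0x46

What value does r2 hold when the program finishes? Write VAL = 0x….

0: ✓ CMP  NZCV=1000
1: · MOVGE
2: · ADDHI
3: · MOVGE
4: ✓ CMP  NZCV=1000
5: · SUBVS
6: · SUBGE

VAL = 0xd6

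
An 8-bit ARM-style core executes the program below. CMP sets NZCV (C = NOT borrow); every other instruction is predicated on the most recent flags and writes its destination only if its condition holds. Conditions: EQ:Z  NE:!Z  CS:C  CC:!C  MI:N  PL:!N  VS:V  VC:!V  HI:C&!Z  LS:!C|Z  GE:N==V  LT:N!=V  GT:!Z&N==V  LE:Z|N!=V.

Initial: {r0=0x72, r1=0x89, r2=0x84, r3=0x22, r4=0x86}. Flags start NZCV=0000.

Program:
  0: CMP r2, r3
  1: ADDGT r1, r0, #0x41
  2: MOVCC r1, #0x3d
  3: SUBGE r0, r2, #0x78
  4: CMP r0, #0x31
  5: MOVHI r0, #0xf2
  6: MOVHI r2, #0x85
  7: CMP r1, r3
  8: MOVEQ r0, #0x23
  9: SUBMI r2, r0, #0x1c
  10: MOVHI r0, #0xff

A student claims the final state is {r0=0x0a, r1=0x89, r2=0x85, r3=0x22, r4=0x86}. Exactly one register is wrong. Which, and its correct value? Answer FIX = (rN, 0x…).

[0] flags=0011 → (cmp)
[1] flags=0011 GT?F → skip
[2] flags=0011 CC?F → skip
[3] flags=0011 GE?F → skip
[4] flags=0010 → (cmp)
[5] flags=0010 HI?T → r0=0xf2
[6] flags=0010 HI?T → r2=0x85
[7] flags=0011 → (cmp)
[8] flags=0011 EQ?F → skip
[9] flags=0011 MI?F → skip
[10] flags=0011 HI?T → r0=0xff

FIX = (r0, 0xff)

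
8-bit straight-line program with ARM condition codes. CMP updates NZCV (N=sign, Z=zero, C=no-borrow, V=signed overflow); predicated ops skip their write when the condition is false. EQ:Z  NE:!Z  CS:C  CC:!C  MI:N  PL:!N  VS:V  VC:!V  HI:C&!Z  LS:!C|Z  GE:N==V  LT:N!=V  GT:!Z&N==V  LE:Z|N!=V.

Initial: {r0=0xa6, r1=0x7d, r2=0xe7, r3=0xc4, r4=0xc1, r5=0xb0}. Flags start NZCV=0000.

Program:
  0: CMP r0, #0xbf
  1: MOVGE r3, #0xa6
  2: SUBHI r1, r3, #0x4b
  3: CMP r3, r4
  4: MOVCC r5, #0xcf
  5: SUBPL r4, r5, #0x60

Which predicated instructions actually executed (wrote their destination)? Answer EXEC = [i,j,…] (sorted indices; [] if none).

EXEC = [5]

0: ✓ CMP  NZCV=1000
1: · MOVGE
2: · SUBHI
3: ✓ CMP  NZCV=0010
4: · MOVCC
5: ✓ SUBPL  r4←0x50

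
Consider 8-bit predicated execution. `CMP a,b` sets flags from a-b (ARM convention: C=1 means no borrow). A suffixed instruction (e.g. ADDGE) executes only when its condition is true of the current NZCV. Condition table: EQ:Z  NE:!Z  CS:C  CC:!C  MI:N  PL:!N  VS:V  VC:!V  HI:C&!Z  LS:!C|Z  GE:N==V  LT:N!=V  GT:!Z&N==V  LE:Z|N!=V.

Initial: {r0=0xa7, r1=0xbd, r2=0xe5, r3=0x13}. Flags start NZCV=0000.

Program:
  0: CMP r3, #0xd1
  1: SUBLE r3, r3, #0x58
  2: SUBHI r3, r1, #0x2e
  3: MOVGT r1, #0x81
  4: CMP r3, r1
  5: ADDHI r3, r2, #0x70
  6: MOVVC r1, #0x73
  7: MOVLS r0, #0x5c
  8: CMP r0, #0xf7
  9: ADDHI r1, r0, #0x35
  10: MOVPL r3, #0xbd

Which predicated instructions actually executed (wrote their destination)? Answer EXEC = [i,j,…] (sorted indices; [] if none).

[0] flags=0000 → (cmp)
[1] flags=0000 LE?F → skip
[2] flags=0000 HI?F → skip
[3] flags=0000 GT?T → r1=0x81
[4] flags=1001 → (cmp)
[5] flags=1001 HI?F → skip
[6] flags=1001 VC?F → skip
[7] flags=1001 LS?T → r0=0x5c
[8] flags=0000 → (cmp)
[9] flags=0000 HI?F → skip
[10] flags=0000 PL?T → r3=0xbd

EXEC = [3,7,10]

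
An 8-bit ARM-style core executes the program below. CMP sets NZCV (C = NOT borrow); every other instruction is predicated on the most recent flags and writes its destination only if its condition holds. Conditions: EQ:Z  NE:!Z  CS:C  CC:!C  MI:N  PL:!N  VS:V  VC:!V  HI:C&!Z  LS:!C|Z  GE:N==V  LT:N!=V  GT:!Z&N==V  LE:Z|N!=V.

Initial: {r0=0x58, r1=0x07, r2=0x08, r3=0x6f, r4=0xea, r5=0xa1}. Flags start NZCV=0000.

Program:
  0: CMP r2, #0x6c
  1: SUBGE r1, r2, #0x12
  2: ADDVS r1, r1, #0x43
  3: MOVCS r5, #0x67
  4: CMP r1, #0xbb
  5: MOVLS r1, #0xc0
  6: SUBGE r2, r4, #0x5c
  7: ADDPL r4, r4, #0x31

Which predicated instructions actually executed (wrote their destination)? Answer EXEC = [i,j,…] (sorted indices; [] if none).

EXEC = [5,6,7]

0: ✓ CMP  NZCV=1000
1: · SUBGE
2: · ADDVS
3: · MOVCS
4: ✓ CMP  NZCV=0000
5: ✓ MOVLS  r1←0xc0
6: ✓ SUBGE  r2←0x8e
7: ✓ ADDPL  r4←0x1b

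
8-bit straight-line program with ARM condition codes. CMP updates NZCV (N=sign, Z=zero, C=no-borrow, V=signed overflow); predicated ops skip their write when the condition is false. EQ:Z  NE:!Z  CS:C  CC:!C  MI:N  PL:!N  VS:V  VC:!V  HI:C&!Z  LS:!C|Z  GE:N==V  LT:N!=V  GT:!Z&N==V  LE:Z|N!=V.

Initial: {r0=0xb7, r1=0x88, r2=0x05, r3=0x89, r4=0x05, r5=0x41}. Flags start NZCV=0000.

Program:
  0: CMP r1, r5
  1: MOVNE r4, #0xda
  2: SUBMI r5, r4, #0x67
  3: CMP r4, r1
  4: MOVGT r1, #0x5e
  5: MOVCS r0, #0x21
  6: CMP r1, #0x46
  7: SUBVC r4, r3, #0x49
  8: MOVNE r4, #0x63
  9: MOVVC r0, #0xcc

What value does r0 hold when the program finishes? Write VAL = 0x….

VAL = 0xcc

[0] flags=0011 → (cmp)
[1] flags=0011 NE?T → r4=0xda
[2] flags=0011 MI?F → skip
[3] flags=0010 → (cmp)
[4] flags=0010 GT?T → r1=0x5e
[5] flags=0010 CS?T → r0=0x21
[6] flags=0010 → (cmp)
[7] flags=0010 VC?T → r4=0x40
[8] flags=0010 NE?T → r4=0x63
[9] flags=0010 VC?T → r0=0xcc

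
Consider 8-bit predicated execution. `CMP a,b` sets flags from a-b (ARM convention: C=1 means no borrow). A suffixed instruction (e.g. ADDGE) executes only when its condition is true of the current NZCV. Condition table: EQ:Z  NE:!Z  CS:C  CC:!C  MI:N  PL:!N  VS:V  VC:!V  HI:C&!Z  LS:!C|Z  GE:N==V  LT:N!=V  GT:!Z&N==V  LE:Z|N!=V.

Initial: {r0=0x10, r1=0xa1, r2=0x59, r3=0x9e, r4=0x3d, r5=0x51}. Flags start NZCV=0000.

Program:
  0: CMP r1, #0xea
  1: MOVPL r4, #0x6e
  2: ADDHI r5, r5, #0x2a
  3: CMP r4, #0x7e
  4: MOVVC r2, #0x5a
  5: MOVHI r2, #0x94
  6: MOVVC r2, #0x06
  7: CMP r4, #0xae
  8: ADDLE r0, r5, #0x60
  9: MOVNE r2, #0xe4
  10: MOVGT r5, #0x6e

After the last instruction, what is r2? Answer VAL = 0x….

VAL = 0xe4

0: ✓ CMP  NZCV=1000
1: · MOVPL
2: · ADDHI
3: ✓ CMP  NZCV=1000
4: ✓ MOVVC  r2←0x5a
5: · MOVHI
6: ✓ MOVVC  r2←0x06
7: ✓ CMP  NZCV=1001
8: · ADDLE
9: ✓ MOVNE  r2←0xe4
10: ✓ MOVGT  r5←0x6e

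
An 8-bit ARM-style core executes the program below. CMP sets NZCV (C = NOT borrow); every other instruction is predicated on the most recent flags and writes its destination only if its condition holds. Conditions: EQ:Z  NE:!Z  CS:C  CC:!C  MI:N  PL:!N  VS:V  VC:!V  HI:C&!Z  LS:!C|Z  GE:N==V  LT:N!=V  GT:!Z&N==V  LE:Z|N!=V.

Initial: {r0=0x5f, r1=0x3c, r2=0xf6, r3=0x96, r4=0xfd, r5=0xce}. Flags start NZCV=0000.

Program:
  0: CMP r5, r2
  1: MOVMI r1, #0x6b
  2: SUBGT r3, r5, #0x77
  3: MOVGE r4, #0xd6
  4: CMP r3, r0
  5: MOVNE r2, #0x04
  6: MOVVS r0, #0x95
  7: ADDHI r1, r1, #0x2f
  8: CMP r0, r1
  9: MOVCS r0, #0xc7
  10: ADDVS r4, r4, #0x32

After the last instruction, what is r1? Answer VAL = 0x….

0: ✓ CMP  NZCV=1000
1: ✓ MOVMI  r1←0x6b
2: · SUBGT
3: · MOVGE
4: ✓ CMP  NZCV=0011
5: ✓ MOVNE  r2←0x04
6: ✓ MOVVS  r0←0x95
7: ✓ ADDHI  r1←0x9a
8: ✓ CMP  NZCV=1000
9: · MOVCS
10: · ADDVS

VAL = 0x9a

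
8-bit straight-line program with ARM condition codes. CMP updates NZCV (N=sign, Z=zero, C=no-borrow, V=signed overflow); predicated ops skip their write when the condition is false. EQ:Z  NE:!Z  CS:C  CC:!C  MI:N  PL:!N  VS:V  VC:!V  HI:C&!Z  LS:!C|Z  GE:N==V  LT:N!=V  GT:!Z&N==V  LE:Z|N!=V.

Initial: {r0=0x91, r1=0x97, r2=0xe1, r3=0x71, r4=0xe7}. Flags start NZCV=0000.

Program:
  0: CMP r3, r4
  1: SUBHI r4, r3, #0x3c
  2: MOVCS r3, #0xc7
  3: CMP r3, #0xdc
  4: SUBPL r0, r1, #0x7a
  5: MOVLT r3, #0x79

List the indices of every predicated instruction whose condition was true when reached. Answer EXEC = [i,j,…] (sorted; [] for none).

EXEC = []

0: ✓ CMP  NZCV=1001
1: · SUBHI
2: · MOVCS
3: ✓ CMP  NZCV=1001
4: · SUBPL
5: · MOVLT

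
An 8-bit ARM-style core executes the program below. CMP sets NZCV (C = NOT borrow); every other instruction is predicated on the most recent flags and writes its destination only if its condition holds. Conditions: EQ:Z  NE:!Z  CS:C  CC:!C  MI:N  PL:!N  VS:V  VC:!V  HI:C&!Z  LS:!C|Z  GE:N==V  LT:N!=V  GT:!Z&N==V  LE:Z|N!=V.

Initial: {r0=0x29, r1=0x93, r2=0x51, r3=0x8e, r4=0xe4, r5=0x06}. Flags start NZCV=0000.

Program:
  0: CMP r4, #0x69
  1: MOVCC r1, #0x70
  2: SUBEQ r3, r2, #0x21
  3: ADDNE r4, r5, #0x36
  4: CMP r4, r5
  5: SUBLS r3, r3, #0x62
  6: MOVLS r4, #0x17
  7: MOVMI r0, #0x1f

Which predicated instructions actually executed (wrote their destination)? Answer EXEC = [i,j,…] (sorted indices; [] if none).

EXEC = [3]

[0] flags=0011 → (cmp)
[1] flags=0011 CC?F → skip
[2] flags=0011 EQ?F → skip
[3] flags=0011 NE?T → r4=0x3c
[4] flags=0010 → (cmp)
[5] flags=0010 LS?F → skip
[6] flags=0010 LS?F → skip
[7] flags=0010 MI?F → skip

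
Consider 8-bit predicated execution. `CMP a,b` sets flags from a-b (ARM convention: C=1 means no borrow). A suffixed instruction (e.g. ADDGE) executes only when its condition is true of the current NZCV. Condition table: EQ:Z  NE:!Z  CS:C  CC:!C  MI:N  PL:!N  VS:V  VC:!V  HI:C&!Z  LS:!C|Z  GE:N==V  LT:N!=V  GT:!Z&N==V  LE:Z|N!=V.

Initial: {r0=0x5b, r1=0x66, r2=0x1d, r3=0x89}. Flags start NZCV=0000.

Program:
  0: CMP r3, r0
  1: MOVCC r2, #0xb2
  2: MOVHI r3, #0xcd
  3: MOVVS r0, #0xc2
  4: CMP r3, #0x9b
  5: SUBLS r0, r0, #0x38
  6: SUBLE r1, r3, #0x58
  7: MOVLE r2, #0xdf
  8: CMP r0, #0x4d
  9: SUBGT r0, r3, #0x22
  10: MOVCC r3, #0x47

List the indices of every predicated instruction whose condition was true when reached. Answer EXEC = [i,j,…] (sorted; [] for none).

[0] flags=0011 → (cmp)
[1] flags=0011 CC?F → skip
[2] flags=0011 HI?T → r3=0xcd
[3] flags=0011 VS?T → r0=0xc2
[4] flags=0010 → (cmp)
[5] flags=0010 LS?F → skip
[6] flags=0010 LE?F → skip
[7] flags=0010 LE?F → skip
[8] flags=0011 → (cmp)
[9] flags=0011 GT?F → skip
[10] flags=0011 CC?F → skip

EXEC = [2,3]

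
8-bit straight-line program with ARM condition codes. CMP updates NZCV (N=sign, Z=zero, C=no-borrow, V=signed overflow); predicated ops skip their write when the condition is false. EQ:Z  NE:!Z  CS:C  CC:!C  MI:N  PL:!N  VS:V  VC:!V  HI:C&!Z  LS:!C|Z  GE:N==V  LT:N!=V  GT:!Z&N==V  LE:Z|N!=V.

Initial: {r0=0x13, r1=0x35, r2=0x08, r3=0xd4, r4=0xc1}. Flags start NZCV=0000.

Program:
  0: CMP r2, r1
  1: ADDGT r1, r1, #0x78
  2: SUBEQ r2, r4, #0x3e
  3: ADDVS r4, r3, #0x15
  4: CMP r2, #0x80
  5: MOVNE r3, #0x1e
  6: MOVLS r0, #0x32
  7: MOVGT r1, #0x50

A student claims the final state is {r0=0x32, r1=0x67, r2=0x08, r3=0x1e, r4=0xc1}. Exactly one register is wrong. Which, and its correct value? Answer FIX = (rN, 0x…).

FIX = (r1, 0x50)

0: ✓ CMP  NZCV=1000
1: · ADDGT
2: · SUBEQ
3: · ADDVS
4: ✓ CMP  NZCV=1001
5: ✓ MOVNE  r3←0x1e
6: ✓ MOVLS  r0←0x32
7: ✓ MOVGT  r1←0x50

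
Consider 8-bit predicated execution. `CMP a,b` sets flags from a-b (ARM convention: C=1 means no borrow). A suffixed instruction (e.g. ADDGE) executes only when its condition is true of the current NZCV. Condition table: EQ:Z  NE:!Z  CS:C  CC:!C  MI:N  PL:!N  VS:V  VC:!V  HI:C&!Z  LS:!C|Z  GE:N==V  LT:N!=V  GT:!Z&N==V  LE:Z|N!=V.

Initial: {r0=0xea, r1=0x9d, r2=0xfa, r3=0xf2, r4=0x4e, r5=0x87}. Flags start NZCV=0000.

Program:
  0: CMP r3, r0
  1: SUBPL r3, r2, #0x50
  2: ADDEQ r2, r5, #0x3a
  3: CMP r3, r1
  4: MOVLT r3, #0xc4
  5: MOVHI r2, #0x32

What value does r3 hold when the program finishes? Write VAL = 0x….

[0] flags=0010 → (cmp)
[1] flags=0010 PL?T → r3=0xaa
[2] flags=0010 EQ?F → skip
[3] flags=0010 → (cmp)
[4] flags=0010 LT?F → skip
[5] flags=0010 HI?T → r2=0x32

VAL = 0xaa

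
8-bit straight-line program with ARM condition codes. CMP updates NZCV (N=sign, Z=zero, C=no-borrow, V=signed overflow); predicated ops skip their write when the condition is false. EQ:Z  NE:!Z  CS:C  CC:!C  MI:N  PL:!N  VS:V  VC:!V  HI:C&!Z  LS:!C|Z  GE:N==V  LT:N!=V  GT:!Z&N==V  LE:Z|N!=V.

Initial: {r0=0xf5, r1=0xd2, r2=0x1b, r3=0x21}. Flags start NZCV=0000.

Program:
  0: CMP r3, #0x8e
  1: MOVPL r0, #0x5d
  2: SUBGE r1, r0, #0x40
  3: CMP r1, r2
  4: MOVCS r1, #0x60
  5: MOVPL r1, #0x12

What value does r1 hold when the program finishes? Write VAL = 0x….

VAL = 0x60

0: ✓ CMP  NZCV=1001
1: · MOVPL
2: ✓ SUBGE  r1←0xb5
3: ✓ CMP  NZCV=1010
4: ✓ MOVCS  r1←0x60
5: · MOVPL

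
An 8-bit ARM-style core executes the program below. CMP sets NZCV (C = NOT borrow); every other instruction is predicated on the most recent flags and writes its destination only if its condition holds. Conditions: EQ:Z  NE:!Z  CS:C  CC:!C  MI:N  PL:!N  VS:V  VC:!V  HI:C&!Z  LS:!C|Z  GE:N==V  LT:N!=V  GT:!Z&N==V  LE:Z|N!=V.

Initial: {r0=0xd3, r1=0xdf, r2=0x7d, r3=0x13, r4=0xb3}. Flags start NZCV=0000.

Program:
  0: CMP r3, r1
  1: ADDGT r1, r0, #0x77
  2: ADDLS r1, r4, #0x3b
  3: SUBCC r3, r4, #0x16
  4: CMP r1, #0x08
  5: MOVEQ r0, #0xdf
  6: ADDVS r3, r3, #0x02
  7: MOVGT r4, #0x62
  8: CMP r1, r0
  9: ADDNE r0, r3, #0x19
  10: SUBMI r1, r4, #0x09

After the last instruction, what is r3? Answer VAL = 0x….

0: ✓ CMP  NZCV=0000
1: ✓ ADDGT  r1←0x4a
2: ✓ ADDLS  r1←0xee
3: ✓ SUBCC  r3←0x9d
4: ✓ CMP  NZCV=1010
5: · MOVEQ
6: · ADDVS
7: · MOVGT
8: ✓ CMP  NZCV=0010
9: ✓ ADDNE  r0←0xb6
10: · SUBMI

VAL = 0x9d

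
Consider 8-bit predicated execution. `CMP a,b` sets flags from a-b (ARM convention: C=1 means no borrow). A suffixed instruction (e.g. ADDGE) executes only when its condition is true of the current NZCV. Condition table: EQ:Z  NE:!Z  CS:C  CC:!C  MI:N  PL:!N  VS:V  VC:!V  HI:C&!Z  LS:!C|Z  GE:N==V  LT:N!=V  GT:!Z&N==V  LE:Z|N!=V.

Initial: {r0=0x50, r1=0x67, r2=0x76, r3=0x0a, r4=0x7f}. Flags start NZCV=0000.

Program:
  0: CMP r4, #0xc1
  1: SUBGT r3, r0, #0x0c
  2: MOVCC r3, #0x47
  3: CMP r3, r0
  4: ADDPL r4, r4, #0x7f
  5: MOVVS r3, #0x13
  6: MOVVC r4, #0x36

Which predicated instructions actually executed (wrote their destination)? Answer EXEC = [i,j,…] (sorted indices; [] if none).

[0] flags=1001 → (cmp)
[1] flags=1001 GT?T → r3=0x44
[2] flags=1001 CC?T → r3=0x47
[3] flags=1000 → (cmp)
[4] flags=1000 PL?F → skip
[5] flags=1000 VS?F → skip
[6] flags=1000 VC?T → r4=0x36

EXEC = [1,2,6]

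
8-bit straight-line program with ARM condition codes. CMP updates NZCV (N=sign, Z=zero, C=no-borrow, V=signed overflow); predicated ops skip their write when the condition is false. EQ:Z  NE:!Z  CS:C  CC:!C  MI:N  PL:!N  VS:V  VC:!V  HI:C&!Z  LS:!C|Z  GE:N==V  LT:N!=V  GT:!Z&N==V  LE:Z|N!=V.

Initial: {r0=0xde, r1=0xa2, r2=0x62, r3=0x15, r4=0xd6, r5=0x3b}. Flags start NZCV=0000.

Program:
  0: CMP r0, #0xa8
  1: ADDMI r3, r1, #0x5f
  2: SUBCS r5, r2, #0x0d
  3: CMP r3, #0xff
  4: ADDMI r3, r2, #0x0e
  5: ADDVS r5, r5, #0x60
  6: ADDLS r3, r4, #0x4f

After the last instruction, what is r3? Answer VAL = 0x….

VAL = 0x25

0: ✓ CMP  NZCV=0010
1: · ADDMI
2: ✓ SUBCS  r5←0x55
3: ✓ CMP  NZCV=0000
4: · ADDMI
5: · ADDVS
6: ✓ ADDLS  r3←0x25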